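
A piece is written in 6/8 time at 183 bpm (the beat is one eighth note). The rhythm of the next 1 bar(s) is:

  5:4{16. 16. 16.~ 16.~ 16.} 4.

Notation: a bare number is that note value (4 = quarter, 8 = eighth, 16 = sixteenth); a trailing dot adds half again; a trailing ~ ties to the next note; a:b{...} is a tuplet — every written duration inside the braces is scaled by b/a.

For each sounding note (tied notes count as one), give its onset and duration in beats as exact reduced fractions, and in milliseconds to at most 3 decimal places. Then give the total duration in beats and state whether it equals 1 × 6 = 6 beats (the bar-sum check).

1) 0.0ms=0b +196.721ms=3/5b
2) 196.721ms=3/5b +196.721ms=3/5b
3) 393.443ms=6/5b +590.164ms=9/5b
4) 983.607ms=3b +983.607ms=3b
Σ=6b of 6 (183bpm 6/8) — PASS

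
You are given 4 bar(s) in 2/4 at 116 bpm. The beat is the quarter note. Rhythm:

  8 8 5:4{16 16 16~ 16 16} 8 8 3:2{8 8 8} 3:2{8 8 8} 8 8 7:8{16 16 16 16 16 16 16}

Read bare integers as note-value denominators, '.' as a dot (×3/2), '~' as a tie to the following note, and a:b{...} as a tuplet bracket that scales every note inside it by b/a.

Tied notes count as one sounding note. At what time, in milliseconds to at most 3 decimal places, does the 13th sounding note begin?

1. 0.0ms @ 0 + 258.621ms (1/2)
2. 258.621ms @ 1/2 + 258.621ms (1/2)
3. 517.241ms @ 1 + 103.448ms (1/5)
4. 620.69ms @ 6/5 + 103.448ms (1/5)
5. 724.138ms @ 7/5 + 206.897ms (2/5)
6. 931.034ms @ 9/5 + 103.448ms (1/5)
7. 1034.483ms @ 2 + 258.621ms (1/2)
8. 1293.103ms @ 5/2 + 258.621ms (1/2)
9. 1551.724ms @ 3 + 172.414ms (1/3)
10. 1724.138ms @ 10/3 + 172.414ms (1/3)
11. 1896.552ms @ 11/3 + 172.414ms (1/3)
12. 2068.966ms @ 4 + 172.414ms (1/3)
13. 2241.379ms @ 13/3 + 172.414ms (1/3)
14. 2413.793ms @ 14/3 + 172.414ms (1/3)
15. 2586.207ms @ 5 + 258.621ms (1/2)
16. 2844.828ms @ 11/2 + 258.621ms (1/2)
17. 3103.448ms @ 6 + 147.783ms (2/7)
18. 3251.232ms @ 44/7 + 147.783ms (2/7)
19. 3399.015ms @ 46/7 + 147.783ms (2/7)
20. 3546.798ms @ 48/7 + 147.783ms (2/7)
21. 3694.581ms @ 50/7 + 147.783ms (2/7)
22. 3842.365ms @ 52/7 + 147.783ms (2/7)
23. 3990.148ms @ 54/7 + 147.783ms (2/7)

note 13 onset = 13/3b = 2241.379ms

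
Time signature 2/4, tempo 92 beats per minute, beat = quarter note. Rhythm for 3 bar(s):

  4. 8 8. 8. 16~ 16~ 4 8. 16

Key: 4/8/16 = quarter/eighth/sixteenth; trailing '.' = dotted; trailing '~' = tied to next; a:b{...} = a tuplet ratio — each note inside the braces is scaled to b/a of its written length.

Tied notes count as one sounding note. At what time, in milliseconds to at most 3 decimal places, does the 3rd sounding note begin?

note 3 onset = 2b = 1304.348ms

1. 0.0ms @ 0 + 978.261ms (3/2)
2. 978.261ms @ 3/2 + 326.087ms (1/2)
3. 1304.348ms @ 2 + 489.13ms (3/4)
4. 1793.478ms @ 11/4 + 489.13ms (3/4)
5. 2282.609ms @ 7/2 + 978.261ms (3/2)
6. 3260.87ms @ 5 + 489.13ms (3/4)
7. 3750.0ms @ 23/4 + 163.043ms (1/4)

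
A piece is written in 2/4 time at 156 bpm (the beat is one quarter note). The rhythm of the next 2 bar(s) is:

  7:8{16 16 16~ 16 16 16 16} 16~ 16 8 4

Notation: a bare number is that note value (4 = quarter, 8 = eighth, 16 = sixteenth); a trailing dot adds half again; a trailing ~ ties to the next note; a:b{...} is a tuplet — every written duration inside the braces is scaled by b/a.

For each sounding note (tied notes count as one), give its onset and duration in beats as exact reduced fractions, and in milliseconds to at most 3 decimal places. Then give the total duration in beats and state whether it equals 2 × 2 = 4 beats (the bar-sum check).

1) 0.0ms=0b +109.89ms=2/7b
2) 109.89ms=2/7b +109.89ms=2/7b
3) 219.78ms=4/7b +219.78ms=4/7b
4) 439.56ms=8/7b +109.89ms=2/7b
5) 549.451ms=10/7b +109.89ms=2/7b
6) 659.341ms=12/7b +109.89ms=2/7b
7) 769.231ms=2b +192.308ms=1/2b
8) 961.538ms=5/2b +192.308ms=1/2b
9) 1153.846ms=3b +384.615ms=1b
Σ=4b of 4 (156bpm 2/4) — PASS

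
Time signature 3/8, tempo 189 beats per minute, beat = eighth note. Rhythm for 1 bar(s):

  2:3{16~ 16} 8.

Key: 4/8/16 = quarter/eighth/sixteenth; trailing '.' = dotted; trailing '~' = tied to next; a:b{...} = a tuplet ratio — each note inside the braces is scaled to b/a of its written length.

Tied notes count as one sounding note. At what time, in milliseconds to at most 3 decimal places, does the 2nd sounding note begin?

1. 0.0ms @ 0 + 476.19ms (3/2)
2. 476.19ms @ 3/2 + 476.19ms (3/2)

note 2 onset = 3/2b = 476.19ms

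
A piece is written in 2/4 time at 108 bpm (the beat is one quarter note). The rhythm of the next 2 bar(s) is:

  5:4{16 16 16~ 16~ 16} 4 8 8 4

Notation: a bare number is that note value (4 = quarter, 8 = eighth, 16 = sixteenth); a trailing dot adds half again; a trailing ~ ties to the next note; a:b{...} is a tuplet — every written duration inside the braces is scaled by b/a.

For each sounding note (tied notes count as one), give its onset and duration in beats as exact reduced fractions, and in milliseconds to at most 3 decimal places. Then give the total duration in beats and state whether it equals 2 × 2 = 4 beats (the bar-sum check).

1) 0.0ms=0b +111.111ms=1/5b
2) 111.111ms=1/5b +111.111ms=1/5b
3) 222.222ms=2/5b +333.333ms=3/5b
4) 555.556ms=1b +555.556ms=1b
5) 1111.111ms=2b +277.778ms=1/2b
6) 1388.889ms=5/2b +277.778ms=1/2b
7) 1666.667ms=3b +555.556ms=1b
Σ=4b of 4 (108bpm 2/4) — PASS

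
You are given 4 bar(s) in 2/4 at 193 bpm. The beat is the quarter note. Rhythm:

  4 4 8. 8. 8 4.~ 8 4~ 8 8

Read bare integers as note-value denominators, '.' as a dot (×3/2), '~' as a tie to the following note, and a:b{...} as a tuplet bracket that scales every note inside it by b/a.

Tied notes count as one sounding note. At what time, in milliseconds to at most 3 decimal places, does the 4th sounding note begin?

note 4 onset = 11/4b = 854.922ms

1. 0.0ms @ 0 + 310.881ms (1)
2. 310.881ms @ 1 + 310.881ms (1)
3. 621.762ms @ 2 + 233.161ms (3/4)
4. 854.922ms @ 11/4 + 233.161ms (3/4)
5. 1088.083ms @ 7/2 + 155.44ms (1/2)
6. 1243.523ms @ 4 + 621.762ms (2)
7. 1865.285ms @ 6 + 466.321ms (3/2)
8. 2331.606ms @ 15/2 + 155.44ms (1/2)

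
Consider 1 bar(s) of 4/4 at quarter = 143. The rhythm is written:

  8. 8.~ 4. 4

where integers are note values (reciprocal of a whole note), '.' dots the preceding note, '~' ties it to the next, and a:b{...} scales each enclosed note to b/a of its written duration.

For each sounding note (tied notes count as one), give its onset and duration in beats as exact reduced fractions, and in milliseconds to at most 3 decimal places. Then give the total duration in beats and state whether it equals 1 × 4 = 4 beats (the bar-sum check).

1) 0.0ms=0b +314.685ms=3/4b
2) 314.685ms=3/4b +944.056ms=9/4b
3) 1258.741ms=3b +419.58ms=1b
Σ=4b of 4 (143bpm 4/4) — PASS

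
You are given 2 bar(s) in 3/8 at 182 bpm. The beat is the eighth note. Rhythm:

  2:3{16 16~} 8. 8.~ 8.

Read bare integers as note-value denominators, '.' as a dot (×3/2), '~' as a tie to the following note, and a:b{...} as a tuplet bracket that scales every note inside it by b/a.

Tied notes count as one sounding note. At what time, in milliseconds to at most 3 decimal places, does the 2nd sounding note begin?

1. 0.0ms @ 0 + 247.253ms (3/4)
2. 247.253ms @ 3/4 + 741.758ms (9/4)
3. 989.011ms @ 3 + 989.011ms (3)

note 2 onset = 3/4b = 247.253ms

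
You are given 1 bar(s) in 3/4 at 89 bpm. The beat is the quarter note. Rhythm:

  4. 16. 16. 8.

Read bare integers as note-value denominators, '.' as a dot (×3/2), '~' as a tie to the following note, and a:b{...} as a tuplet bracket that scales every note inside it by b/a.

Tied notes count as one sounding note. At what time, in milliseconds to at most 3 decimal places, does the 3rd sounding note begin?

note 3 onset = 15/8b = 1264.045ms

1. 0.0ms @ 0 + 1011.236ms (3/2)
2. 1011.236ms @ 3/2 + 252.809ms (3/8)
3. 1264.045ms @ 15/8 + 252.809ms (3/8)
4. 1516.854ms @ 9/4 + 505.618ms (3/4)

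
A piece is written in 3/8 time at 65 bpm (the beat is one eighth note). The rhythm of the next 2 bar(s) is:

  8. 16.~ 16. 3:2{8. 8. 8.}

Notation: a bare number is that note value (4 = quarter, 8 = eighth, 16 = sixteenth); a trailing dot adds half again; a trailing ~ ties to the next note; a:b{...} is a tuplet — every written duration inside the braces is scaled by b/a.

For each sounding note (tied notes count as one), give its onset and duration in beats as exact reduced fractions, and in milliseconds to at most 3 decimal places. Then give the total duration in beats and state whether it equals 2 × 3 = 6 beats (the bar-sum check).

1) 0.0ms=0b +1384.615ms=3/2b
2) 1384.615ms=3/2b +1384.615ms=3/2b
3) 2769.231ms=3b +923.077ms=1b
4) 3692.308ms=4b +923.077ms=1b
5) 4615.385ms=5b +923.077ms=1b
Σ=6b of 6 (65bpm 3/8) — PASS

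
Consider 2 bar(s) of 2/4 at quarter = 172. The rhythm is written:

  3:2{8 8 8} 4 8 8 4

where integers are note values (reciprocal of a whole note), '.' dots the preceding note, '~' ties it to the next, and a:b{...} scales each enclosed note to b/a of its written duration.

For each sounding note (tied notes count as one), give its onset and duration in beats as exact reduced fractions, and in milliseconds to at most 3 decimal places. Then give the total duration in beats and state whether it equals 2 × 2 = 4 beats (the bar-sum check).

1) 0.0ms=0b +116.279ms=1/3b
2) 116.279ms=1/3b +116.279ms=1/3b
3) 232.558ms=2/3b +116.279ms=1/3b
4) 348.837ms=1b +348.837ms=1b
5) 697.674ms=2b +174.419ms=1/2b
6) 872.093ms=5/2b +174.419ms=1/2b
7) 1046.512ms=3b +348.837ms=1b
Σ=4b of 4 (172bpm 2/4) — PASS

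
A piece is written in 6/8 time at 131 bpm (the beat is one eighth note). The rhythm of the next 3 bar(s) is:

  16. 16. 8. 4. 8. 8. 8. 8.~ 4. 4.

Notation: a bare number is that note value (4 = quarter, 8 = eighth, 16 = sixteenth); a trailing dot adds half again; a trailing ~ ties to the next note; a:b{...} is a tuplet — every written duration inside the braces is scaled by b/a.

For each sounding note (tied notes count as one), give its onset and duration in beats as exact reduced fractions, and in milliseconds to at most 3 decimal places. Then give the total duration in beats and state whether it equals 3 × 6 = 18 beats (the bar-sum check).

1) 0.0ms=0b +343.511ms=3/4b
2) 343.511ms=3/4b +343.511ms=3/4b
3) 687.023ms=3/2b +687.023ms=3/2b
4) 1374.046ms=3b +1374.046ms=3b
5) 2748.092ms=6b +687.023ms=3/2b
6) 3435.115ms=15/2b +687.023ms=3/2b
7) 4122.137ms=9b +687.023ms=3/2b
8) 4809.16ms=21/2b +2061.069ms=9/2b
9) 6870.229ms=15b +1374.046ms=3b
Σ=18b of 18 (131bpm 6/8) — PASS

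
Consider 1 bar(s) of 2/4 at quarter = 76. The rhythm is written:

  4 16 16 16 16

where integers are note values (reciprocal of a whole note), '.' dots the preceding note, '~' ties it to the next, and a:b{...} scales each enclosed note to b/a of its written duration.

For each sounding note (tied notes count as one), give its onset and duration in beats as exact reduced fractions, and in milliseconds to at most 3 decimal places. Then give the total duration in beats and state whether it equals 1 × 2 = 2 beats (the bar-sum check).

1) 0.0ms=0b +789.474ms=1b
2) 789.474ms=1b +197.368ms=1/4b
3) 986.842ms=5/4b +197.368ms=1/4b
4) 1184.211ms=3/2b +197.368ms=1/4b
5) 1381.579ms=7/4b +197.368ms=1/4b
Σ=2b of 2 (76bpm 2/4) — PASS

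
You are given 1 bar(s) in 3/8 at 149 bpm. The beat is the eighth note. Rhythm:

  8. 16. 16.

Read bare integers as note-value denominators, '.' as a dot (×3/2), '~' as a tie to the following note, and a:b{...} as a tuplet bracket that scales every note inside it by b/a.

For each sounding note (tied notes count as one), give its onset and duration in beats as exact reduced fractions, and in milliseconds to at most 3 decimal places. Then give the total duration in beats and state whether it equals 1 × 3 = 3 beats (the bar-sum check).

1) 0.0ms=0b +604.027ms=3/2b
2) 604.027ms=3/2b +302.013ms=3/4b
3) 906.04ms=9/4b +302.013ms=3/4b
Σ=3b of 3 (149bpm 3/8) — PASS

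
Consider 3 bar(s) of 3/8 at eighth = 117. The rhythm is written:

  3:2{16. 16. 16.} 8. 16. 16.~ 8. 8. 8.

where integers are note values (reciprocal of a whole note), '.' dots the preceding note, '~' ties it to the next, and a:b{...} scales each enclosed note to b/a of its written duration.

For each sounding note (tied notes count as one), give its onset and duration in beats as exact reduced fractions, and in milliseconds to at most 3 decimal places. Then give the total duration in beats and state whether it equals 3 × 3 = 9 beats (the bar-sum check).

1) 0.0ms=0b +256.41ms=1/2b
2) 256.41ms=1/2b +256.41ms=1/2b
3) 512.821ms=1b +256.41ms=1/2b
4) 769.231ms=3/2b +769.231ms=3/2b
5) 1538.462ms=3b +384.615ms=3/4b
6) 1923.077ms=15/4b +1153.846ms=9/4b
7) 3076.923ms=6b +769.231ms=3/2b
8) 3846.154ms=15/2b +769.231ms=3/2b
Σ=9b of 9 (117bpm 3/8) — PASS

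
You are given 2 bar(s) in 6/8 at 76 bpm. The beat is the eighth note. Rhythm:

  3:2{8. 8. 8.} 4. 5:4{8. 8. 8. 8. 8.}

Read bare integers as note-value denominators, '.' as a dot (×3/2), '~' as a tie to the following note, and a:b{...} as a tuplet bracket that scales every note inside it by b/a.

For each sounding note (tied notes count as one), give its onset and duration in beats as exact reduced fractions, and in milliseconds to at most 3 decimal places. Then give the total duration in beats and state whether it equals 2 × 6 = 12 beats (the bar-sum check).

1) 0.0ms=0b +789.474ms=1b
2) 789.474ms=1b +789.474ms=1b
3) 1578.947ms=2b +789.474ms=1b
4) 2368.421ms=3b +2368.421ms=3b
5) 4736.842ms=6b +947.368ms=6/5b
6) 5684.211ms=36/5b +947.368ms=6/5b
7) 6631.579ms=42/5b +947.368ms=6/5b
8) 7578.947ms=48/5b +947.368ms=6/5b
9) 8526.316ms=54/5b +947.368ms=6/5b
Σ=12b of 12 (76bpm 6/8) — PASS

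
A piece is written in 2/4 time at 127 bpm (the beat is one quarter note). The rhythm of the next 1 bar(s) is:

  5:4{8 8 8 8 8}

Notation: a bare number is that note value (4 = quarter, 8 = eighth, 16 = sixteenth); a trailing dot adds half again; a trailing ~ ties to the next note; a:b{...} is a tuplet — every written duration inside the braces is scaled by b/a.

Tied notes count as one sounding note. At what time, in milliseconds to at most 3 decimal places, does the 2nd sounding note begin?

note 2 onset = 2/5b = 188.976ms

1. 0.0ms @ 0 + 188.976ms (2/5)
2. 188.976ms @ 2/5 + 188.976ms (2/5)
3. 377.953ms @ 4/5 + 188.976ms (2/5)
4. 566.929ms @ 6/5 + 188.976ms (2/5)
5. 755.906ms @ 8/5 + 188.976ms (2/5)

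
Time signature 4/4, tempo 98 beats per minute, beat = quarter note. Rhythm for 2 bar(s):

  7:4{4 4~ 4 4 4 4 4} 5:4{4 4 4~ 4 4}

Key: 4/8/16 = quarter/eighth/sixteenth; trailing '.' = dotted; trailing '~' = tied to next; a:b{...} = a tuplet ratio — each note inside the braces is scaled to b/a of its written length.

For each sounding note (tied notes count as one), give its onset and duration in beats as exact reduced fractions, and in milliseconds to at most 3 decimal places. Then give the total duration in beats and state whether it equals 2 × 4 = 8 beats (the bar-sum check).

1) 0.0ms=0b +349.854ms=4/7b
2) 349.854ms=4/7b +699.708ms=8/7b
3) 1049.563ms=12/7b +349.854ms=4/7b
4) 1399.417ms=16/7b +349.854ms=4/7b
5) 1749.271ms=20/7b +349.854ms=4/7b
6) 2099.125ms=24/7b +349.854ms=4/7b
7) 2448.98ms=4b +489.796ms=4/5b
8) 2938.776ms=24/5b +489.796ms=4/5b
9) 3428.571ms=28/5b +979.592ms=8/5b
10) 4408.163ms=36/5b +489.796ms=4/5b
Σ=8b of 8 (98bpm 4/4) — PASS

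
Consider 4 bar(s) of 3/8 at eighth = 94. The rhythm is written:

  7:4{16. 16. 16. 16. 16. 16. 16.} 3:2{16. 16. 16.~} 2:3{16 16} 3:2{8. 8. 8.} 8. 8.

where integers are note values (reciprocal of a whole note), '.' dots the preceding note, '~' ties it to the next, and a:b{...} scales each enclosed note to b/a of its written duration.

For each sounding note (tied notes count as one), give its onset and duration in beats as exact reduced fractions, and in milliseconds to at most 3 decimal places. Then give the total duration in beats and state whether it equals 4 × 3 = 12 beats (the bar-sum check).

1) 0.0ms=0b +273.556ms=3/7b
2) 273.556ms=3/7b +273.556ms=3/7b
3) 547.112ms=6/7b +273.556ms=3/7b
4) 820.669ms=9/7b +273.556ms=3/7b
5) 1094.225ms=12/7b +273.556ms=3/7b
6) 1367.781ms=15/7b +273.556ms=3/7b
7) 1641.337ms=18/7b +273.556ms=3/7b
8) 1914.894ms=3b +319.149ms=1/2b
9) 2234.043ms=7/2b +319.149ms=1/2b
10) 2553.191ms=4b +797.872ms=5/4b
11) 3351.064ms=21/4b +478.723ms=3/4b
12) 3829.787ms=6b +638.298ms=1b
13) 4468.085ms=7b +638.298ms=1b
14) 5106.383ms=8b +638.298ms=1b
15) 5744.681ms=9b +957.447ms=3/2b
16) 6702.128ms=21/2b +957.447ms=3/2b
Σ=12b of 12 (94bpm 3/8) — PASS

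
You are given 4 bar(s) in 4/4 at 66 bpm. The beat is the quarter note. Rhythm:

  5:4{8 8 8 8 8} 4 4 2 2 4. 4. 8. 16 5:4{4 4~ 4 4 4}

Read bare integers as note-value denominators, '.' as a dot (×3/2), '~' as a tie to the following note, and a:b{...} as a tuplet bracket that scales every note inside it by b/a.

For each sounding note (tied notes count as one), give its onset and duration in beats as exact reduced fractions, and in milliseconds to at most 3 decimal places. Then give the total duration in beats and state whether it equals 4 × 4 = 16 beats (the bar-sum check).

1) 0.0ms=0b +363.636ms=2/5b
2) 363.636ms=2/5b +363.636ms=2/5b
3) 727.273ms=4/5b +363.636ms=2/5b
4) 1090.909ms=6/5b +363.636ms=2/5b
5) 1454.545ms=8/5b +363.636ms=2/5b
6) 1818.182ms=2b +909.091ms=1b
7) 2727.273ms=3b +909.091ms=1b
8) 3636.364ms=4b +1818.182ms=2b
9) 5454.545ms=6b +1818.182ms=2b
10) 7272.727ms=8b +1363.636ms=3/2b
11) 8636.364ms=19/2b +1363.636ms=3/2b
12) 10000.0ms=11b +681.818ms=3/4b
13) 10681.818ms=47/4b +227.273ms=1/4b
14) 10909.091ms=12b +727.273ms=4/5b
15) 11636.364ms=64/5b +1454.545ms=8/5b
16) 13090.909ms=72/5b +727.273ms=4/5b
17) 13818.182ms=76/5b +727.273ms=4/5b
Σ=16b of 16 (66bpm 4/4) — PASS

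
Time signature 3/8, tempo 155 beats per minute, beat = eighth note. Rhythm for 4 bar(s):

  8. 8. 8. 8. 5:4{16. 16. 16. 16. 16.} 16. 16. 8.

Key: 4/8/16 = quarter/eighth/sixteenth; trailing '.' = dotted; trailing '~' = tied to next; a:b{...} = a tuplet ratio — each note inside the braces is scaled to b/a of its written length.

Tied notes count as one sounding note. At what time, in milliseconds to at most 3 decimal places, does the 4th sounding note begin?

note 4 onset = 9/2b = 1741.935ms

1. 0.0ms @ 0 + 580.645ms (3/2)
2. 580.645ms @ 3/2 + 580.645ms (3/2)
3. 1161.29ms @ 3 + 580.645ms (3/2)
4. 1741.935ms @ 9/2 + 580.645ms (3/2)
5. 2322.581ms @ 6 + 232.258ms (3/5)
6. 2554.839ms @ 33/5 + 232.258ms (3/5)
7. 2787.097ms @ 36/5 + 232.258ms (3/5)
8. 3019.355ms @ 39/5 + 232.258ms (3/5)
9. 3251.613ms @ 42/5 + 232.258ms (3/5)
10. 3483.871ms @ 9 + 290.323ms (3/4)
11. 3774.194ms @ 39/4 + 290.323ms (3/4)
12. 4064.516ms @ 21/2 + 580.645ms (3/2)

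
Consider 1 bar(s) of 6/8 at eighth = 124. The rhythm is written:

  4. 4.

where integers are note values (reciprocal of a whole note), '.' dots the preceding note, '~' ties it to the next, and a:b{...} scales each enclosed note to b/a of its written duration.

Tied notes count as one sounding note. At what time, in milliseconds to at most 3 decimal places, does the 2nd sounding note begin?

1. 0.0ms @ 0 + 1451.613ms (3)
2. 1451.613ms @ 3 + 1451.613ms (3)

note 2 onset = 3b = 1451.613ms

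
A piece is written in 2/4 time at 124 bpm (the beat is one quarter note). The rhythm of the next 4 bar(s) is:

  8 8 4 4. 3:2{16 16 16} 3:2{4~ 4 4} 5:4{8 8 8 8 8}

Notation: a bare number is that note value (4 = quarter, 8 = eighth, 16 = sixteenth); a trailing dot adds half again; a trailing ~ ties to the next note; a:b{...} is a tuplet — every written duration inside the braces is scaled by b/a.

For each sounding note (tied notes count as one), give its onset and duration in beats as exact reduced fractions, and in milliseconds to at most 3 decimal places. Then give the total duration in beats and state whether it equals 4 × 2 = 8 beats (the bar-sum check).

1) 0.0ms=0b +241.935ms=1/2b
2) 241.935ms=1/2b +241.935ms=1/2b
3) 483.871ms=1b +483.871ms=1b
4) 967.742ms=2b +725.806ms=3/2b
5) 1693.548ms=7/2b +80.645ms=1/6b
6) 1774.194ms=11/3b +80.645ms=1/6b
7) 1854.839ms=23/6b +80.645ms=1/6b
8) 1935.484ms=4b +645.161ms=4/3b
9) 2580.645ms=16/3b +322.581ms=2/3b
10) 2903.226ms=6b +193.548ms=2/5b
11) 3096.774ms=32/5b +193.548ms=2/5b
12) 3290.323ms=34/5b +193.548ms=2/5b
13) 3483.871ms=36/5b +193.548ms=2/5b
14) 3677.419ms=38/5b +193.548ms=2/5b
Σ=8b of 8 (124bpm 2/4) — PASS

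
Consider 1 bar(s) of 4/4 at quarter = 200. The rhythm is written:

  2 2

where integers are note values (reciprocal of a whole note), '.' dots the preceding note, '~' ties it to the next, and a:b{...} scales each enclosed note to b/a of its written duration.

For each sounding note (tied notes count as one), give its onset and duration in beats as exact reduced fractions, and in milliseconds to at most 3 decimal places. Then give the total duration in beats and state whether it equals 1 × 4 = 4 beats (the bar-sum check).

1) 0.0ms=0b +600.0ms=2b
2) 600.0ms=2b +600.0ms=2b
Σ=4b of 4 (200bpm 4/4) — PASS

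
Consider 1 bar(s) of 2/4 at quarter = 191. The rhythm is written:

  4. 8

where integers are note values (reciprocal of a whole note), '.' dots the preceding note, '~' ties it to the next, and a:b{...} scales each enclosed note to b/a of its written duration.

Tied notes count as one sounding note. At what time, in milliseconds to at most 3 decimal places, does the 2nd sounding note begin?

note 2 onset = 3/2b = 471.204ms

1. 0.0ms @ 0 + 471.204ms (3/2)
2. 471.204ms @ 3/2 + 157.068ms (1/2)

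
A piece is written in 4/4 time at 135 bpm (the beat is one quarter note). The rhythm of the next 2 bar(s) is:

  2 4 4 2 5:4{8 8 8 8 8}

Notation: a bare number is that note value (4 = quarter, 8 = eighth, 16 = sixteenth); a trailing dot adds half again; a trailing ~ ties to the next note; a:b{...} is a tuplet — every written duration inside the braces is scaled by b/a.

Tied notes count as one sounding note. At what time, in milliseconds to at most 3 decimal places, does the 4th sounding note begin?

1. 0.0ms @ 0 + 888.889ms (2)
2. 888.889ms @ 2 + 444.444ms (1)
3. 1333.333ms @ 3 + 444.444ms (1)
4. 1777.778ms @ 4 + 888.889ms (2)
5. 2666.667ms @ 6 + 177.778ms (2/5)
6. 2844.444ms @ 32/5 + 177.778ms (2/5)
7. 3022.222ms @ 34/5 + 177.778ms (2/5)
8. 3200.0ms @ 36/5 + 177.778ms (2/5)
9. 3377.778ms @ 38/5 + 177.778ms (2/5)

note 4 onset = 4b = 1777.778ms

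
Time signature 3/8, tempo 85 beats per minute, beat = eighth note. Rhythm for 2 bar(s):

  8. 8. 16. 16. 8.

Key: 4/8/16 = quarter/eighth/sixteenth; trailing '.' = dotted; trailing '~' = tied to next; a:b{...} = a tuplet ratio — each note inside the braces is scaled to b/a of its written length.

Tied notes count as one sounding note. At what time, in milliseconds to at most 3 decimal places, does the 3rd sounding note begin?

1. 0.0ms @ 0 + 1058.824ms (3/2)
2. 1058.824ms @ 3/2 + 1058.824ms (3/2)
3. 2117.647ms @ 3 + 529.412ms (3/4)
4. 2647.059ms @ 15/4 + 529.412ms (3/4)
5. 3176.471ms @ 9/2 + 1058.824ms (3/2)

note 3 onset = 3b = 2117.647ms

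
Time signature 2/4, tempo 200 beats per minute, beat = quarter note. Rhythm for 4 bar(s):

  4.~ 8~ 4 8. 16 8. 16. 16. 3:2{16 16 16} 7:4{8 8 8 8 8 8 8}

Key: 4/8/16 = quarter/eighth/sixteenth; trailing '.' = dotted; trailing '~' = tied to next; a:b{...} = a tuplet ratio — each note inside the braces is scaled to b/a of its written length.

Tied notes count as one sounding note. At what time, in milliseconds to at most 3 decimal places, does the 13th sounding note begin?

note 13 onset = 48/7b = 2057.143ms

1. 0.0ms @ 0 + 900.0ms (3)
2. 900.0ms @ 3 + 225.0ms (3/4)
3. 1125.0ms @ 15/4 + 75.0ms (1/4)
4. 1200.0ms @ 4 + 225.0ms (3/4)
5. 1425.0ms @ 19/4 + 112.5ms (3/8)
6. 1537.5ms @ 41/8 + 112.5ms (3/8)
7. 1650.0ms @ 11/2 + 50.0ms (1/6)
8. 1700.0ms @ 17/3 + 50.0ms (1/6)
9. 1750.0ms @ 35/6 + 50.0ms (1/6)
10. 1800.0ms @ 6 + 85.714ms (2/7)
11. 1885.714ms @ 44/7 + 85.714ms (2/7)
12. 1971.429ms @ 46/7 + 85.714ms (2/7)
13. 2057.143ms @ 48/7 + 85.714ms (2/7)
14. 2142.857ms @ 50/7 + 85.714ms (2/7)
15. 2228.571ms @ 52/7 + 85.714ms (2/7)
16. 2314.286ms @ 54/7 + 85.714ms (2/7)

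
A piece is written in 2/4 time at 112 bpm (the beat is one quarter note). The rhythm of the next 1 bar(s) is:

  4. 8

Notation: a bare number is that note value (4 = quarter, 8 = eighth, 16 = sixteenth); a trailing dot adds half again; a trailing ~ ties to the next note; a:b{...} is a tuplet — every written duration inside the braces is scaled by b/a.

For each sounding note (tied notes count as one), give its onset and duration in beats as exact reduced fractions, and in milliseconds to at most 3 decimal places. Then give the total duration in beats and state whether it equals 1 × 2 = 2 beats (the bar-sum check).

1) 0.0ms=0b +803.571ms=3/2b
2) 803.571ms=3/2b +267.857ms=1/2b
Σ=2b of 2 (112bpm 2/4) — PASS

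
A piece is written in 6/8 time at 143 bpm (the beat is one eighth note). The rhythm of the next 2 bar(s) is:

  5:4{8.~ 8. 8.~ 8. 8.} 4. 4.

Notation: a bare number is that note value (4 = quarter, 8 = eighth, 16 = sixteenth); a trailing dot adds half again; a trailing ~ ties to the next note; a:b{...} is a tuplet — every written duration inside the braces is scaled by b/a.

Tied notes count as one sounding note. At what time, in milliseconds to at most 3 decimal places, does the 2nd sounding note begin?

1. 0.0ms @ 0 + 1006.993ms (12/5)
2. 1006.993ms @ 12/5 + 1006.993ms (12/5)
3. 2013.986ms @ 24/5 + 503.497ms (6/5)
4. 2517.483ms @ 6 + 1258.741ms (3)
5. 3776.224ms @ 9 + 1258.741ms (3)

note 2 onset = 12/5b = 1006.993ms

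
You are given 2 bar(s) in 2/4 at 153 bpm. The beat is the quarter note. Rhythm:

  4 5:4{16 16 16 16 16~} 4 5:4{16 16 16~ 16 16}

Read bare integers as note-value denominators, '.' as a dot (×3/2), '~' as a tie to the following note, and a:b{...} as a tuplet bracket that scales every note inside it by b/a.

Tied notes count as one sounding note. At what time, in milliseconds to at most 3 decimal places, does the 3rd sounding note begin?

note 3 onset = 6/5b = 470.588ms

1. 0.0ms @ 0 + 392.157ms (1)
2. 392.157ms @ 1 + 78.431ms (1/5)
3. 470.588ms @ 6/5 + 78.431ms (1/5)
4. 549.02ms @ 7/5 + 78.431ms (1/5)
5. 627.451ms @ 8/5 + 78.431ms (1/5)
6. 705.882ms @ 9/5 + 470.588ms (6/5)
7. 1176.471ms @ 3 + 78.431ms (1/5)
8. 1254.902ms @ 16/5 + 78.431ms (1/5)
9. 1333.333ms @ 17/5 + 156.863ms (2/5)
10. 1490.196ms @ 19/5 + 78.431ms (1/5)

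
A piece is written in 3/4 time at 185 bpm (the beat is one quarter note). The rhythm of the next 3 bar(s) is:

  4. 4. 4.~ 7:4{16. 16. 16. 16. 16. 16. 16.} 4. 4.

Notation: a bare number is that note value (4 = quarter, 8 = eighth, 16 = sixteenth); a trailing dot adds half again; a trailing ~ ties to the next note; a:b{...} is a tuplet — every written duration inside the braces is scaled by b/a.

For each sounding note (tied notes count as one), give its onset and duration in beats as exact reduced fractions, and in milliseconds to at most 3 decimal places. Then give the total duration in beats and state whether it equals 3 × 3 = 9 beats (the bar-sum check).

1) 0.0ms=0b +486.486ms=3/2b
2) 486.486ms=3/2b +486.486ms=3/2b
3) 972.973ms=3b +555.985ms=12/7b
4) 1528.958ms=33/7b +69.498ms=3/14b
5) 1598.456ms=69/14b +69.498ms=3/14b
6) 1667.954ms=36/7b +69.498ms=3/14b
7) 1737.452ms=75/14b +69.498ms=3/14b
8) 1806.95ms=39/7b +69.498ms=3/14b
9) 1876.448ms=81/14b +69.498ms=3/14b
10) 1945.946ms=6b +486.486ms=3/2b
11) 2432.432ms=15/2b +486.486ms=3/2b
Σ=9b of 9 (185bpm 3/4) — PASS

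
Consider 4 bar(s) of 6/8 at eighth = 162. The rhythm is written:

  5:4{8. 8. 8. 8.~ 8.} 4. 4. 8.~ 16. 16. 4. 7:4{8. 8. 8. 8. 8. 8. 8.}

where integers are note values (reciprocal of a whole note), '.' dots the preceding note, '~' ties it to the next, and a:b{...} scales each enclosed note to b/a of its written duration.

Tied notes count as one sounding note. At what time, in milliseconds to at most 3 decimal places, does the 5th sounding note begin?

note 5 onset = 6b = 2222.222ms

1. 0.0ms @ 0 + 444.444ms (6/5)
2. 444.444ms @ 6/5 + 444.444ms (6/5)
3. 888.889ms @ 12/5 + 444.444ms (6/5)
4. 1333.333ms @ 18/5 + 888.889ms (12/5)
5. 2222.222ms @ 6 + 1111.111ms (3)
6. 3333.333ms @ 9 + 1111.111ms (3)
7. 4444.444ms @ 12 + 833.333ms (9/4)
8. 5277.778ms @ 57/4 + 277.778ms (3/4)
9. 5555.556ms @ 15 + 1111.111ms (3)
10. 6666.667ms @ 18 + 317.46ms (6/7)
11. 6984.127ms @ 132/7 + 317.46ms (6/7)
12. 7301.587ms @ 138/7 + 317.46ms (6/7)
13. 7619.048ms @ 144/7 + 317.46ms (6/7)
14. 7936.508ms @ 150/7 + 317.46ms (6/7)
15. 8253.968ms @ 156/7 + 317.46ms (6/7)
16. 8571.429ms @ 162/7 + 317.46ms (6/7)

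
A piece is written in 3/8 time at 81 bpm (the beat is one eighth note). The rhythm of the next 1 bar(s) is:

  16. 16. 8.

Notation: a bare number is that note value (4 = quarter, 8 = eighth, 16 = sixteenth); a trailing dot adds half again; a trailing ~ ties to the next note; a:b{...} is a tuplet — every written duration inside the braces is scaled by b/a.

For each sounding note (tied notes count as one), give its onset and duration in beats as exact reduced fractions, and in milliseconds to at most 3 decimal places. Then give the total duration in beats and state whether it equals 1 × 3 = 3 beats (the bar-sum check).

1) 0.0ms=0b +555.556ms=3/4b
2) 555.556ms=3/4b +555.556ms=3/4b
3) 1111.111ms=3/2b +1111.111ms=3/2b
Σ=3b of 3 (81bpm 3/8) — PASS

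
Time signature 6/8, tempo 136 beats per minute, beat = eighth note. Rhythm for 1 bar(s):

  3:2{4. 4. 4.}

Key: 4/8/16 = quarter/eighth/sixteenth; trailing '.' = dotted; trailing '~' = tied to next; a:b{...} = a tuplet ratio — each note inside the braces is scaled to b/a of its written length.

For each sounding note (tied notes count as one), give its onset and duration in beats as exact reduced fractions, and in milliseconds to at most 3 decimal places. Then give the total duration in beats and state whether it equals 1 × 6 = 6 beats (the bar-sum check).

1) 0.0ms=0b +882.353ms=2b
2) 882.353ms=2b +882.353ms=2b
3) 1764.706ms=4b +882.353ms=2b
Σ=6b of 6 (136bpm 6/8) — PASS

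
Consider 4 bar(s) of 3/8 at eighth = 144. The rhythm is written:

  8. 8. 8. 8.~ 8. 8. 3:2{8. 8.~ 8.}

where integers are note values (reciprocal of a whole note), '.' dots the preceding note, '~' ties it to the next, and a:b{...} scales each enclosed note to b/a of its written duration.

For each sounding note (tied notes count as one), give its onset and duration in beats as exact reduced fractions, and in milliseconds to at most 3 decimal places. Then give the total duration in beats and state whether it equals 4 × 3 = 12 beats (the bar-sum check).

1) 0.0ms=0b +625.0ms=3/2b
2) 625.0ms=3/2b +625.0ms=3/2b
3) 1250.0ms=3b +625.0ms=3/2b
4) 1875.0ms=9/2b +1250.0ms=3b
5) 3125.0ms=15/2b +625.0ms=3/2b
6) 3750.0ms=9b +416.667ms=1b
7) 4166.667ms=10b +833.333ms=2b
Σ=12b of 12 (144bpm 3/8) — PASS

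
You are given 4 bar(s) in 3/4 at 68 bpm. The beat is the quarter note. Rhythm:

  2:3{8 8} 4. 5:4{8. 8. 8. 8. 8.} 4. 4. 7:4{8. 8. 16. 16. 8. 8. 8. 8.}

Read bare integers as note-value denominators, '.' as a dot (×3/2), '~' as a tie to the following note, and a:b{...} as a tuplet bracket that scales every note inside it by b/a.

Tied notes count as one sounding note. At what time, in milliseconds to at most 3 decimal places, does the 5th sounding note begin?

note 5 onset = 18/5b = 3176.471ms

1. 0.0ms @ 0 + 661.765ms (3/4)
2. 661.765ms @ 3/4 + 661.765ms (3/4)
3. 1323.529ms @ 3/2 + 1323.529ms (3/2)
4. 2647.059ms @ 3 + 529.412ms (3/5)
5. 3176.471ms @ 18/5 + 529.412ms (3/5)
6. 3705.882ms @ 21/5 + 529.412ms (3/5)
7. 4235.294ms @ 24/5 + 529.412ms (3/5)
8. 4764.706ms @ 27/5 + 529.412ms (3/5)
9. 5294.118ms @ 6 + 1323.529ms (3/2)
10. 6617.647ms @ 15/2 + 1323.529ms (3/2)
11. 7941.176ms @ 9 + 378.151ms (3/7)
12. 8319.328ms @ 66/7 + 378.151ms (3/7)
13. 8697.479ms @ 69/7 + 189.076ms (3/14)
14. 8886.555ms @ 141/14 + 189.076ms (3/14)
15. 9075.63ms @ 72/7 + 378.151ms (3/7)
16. 9453.782ms @ 75/7 + 378.151ms (3/7)
17. 9831.933ms @ 78/7 + 378.151ms (3/7)
18. 10210.084ms @ 81/7 + 378.151ms (3/7)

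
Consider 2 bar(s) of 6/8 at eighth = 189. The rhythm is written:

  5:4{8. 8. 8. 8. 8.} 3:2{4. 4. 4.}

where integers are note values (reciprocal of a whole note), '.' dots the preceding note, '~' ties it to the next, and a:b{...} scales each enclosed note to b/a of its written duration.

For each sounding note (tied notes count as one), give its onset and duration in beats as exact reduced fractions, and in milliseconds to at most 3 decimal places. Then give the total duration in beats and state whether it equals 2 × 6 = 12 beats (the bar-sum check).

1) 0.0ms=0b +380.952ms=6/5b
2) 380.952ms=6/5b +380.952ms=6/5b
3) 761.905ms=12/5b +380.952ms=6/5b
4) 1142.857ms=18/5b +380.952ms=6/5b
5) 1523.81ms=24/5b +380.952ms=6/5b
6) 1904.762ms=6b +634.921ms=2b
7) 2539.683ms=8b +634.921ms=2b
8) 3174.603ms=10b +634.921ms=2b
Σ=12b of 12 (189bpm 6/8) — PASS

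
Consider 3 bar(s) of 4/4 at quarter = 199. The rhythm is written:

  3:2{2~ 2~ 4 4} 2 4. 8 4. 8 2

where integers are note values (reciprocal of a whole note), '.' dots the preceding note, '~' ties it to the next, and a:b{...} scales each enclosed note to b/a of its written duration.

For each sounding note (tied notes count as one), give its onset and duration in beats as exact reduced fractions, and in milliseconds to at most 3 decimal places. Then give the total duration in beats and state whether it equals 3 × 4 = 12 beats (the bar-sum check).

1) 0.0ms=0b +1005.025ms=10/3b
2) 1005.025ms=10/3b +201.005ms=2/3b
3) 1206.03ms=4b +603.015ms=2b
4) 1809.045ms=6b +452.261ms=3/2b
5) 2261.307ms=15/2b +150.754ms=1/2b
6) 2412.06ms=8b +452.261ms=3/2b
7) 2864.322ms=19/2b +150.754ms=1/2b
8) 3015.075ms=10b +603.015ms=2b
Σ=12b of 12 (199bpm 4/4) — PASS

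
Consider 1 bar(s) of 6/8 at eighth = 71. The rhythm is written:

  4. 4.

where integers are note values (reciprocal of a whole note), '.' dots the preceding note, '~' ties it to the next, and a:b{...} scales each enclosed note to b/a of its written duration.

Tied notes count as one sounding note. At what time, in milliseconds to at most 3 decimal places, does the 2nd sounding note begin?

1. 0.0ms @ 0 + 2535.211ms (3)
2. 2535.211ms @ 3 + 2535.211ms (3)

note 2 onset = 3b = 2535.211ms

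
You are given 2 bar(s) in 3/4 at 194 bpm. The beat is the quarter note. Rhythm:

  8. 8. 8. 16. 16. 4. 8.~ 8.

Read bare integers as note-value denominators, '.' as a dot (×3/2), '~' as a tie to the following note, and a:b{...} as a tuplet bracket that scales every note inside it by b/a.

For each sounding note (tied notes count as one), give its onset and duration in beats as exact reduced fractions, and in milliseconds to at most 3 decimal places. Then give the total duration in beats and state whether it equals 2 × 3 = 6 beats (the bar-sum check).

1) 0.0ms=0b +231.959ms=3/4b
2) 231.959ms=3/4b +231.959ms=3/4b
3) 463.918ms=3/2b +231.959ms=3/4b
4) 695.876ms=9/4b +115.979ms=3/8b
5) 811.856ms=21/8b +115.979ms=3/8b
6) 927.835ms=3b +463.918ms=3/2b
7) 1391.753ms=9/2b +463.918ms=3/2b
Σ=6b of 6 (194bpm 3/4) — PASS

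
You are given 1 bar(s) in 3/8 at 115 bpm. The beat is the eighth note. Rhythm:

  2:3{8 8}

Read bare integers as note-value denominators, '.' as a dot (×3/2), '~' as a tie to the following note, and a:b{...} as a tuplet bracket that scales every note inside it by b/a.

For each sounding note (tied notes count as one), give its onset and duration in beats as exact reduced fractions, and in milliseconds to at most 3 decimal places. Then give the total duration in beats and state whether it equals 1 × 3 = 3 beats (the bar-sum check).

1) 0.0ms=0b +782.609ms=3/2b
2) 782.609ms=3/2b +782.609ms=3/2b
Σ=3b of 3 (115bpm 3/8) — PASS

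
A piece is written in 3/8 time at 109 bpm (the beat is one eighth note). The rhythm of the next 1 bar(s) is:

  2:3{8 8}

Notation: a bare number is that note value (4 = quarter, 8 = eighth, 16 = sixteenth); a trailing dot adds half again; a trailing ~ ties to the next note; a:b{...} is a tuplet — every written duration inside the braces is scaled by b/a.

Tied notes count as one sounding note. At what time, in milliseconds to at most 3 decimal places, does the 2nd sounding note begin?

note 2 onset = 3/2b = 825.688ms

1. 0.0ms @ 0 + 825.688ms (3/2)
2. 825.688ms @ 3/2 + 825.688ms (3/2)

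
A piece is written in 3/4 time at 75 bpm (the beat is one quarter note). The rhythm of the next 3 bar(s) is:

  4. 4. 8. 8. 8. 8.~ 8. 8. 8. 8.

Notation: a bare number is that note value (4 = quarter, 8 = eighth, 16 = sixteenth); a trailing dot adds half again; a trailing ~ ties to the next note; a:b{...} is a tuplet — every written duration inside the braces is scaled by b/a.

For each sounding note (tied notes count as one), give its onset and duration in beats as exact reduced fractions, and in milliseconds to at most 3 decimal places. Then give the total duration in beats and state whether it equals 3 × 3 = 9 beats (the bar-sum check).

1) 0.0ms=0b +1200.0ms=3/2b
2) 1200.0ms=3/2b +1200.0ms=3/2b
3) 2400.0ms=3b +600.0ms=3/4b
4) 3000.0ms=15/4b +600.0ms=3/4b
5) 3600.0ms=9/2b +600.0ms=3/4b
6) 4200.0ms=21/4b +1200.0ms=3/2b
7) 5400.0ms=27/4b +600.0ms=3/4b
8) 6000.0ms=15/2b +600.0ms=3/4b
9) 6600.0ms=33/4b +600.0ms=3/4b
Σ=9b of 9 (75bpm 3/4) — PASS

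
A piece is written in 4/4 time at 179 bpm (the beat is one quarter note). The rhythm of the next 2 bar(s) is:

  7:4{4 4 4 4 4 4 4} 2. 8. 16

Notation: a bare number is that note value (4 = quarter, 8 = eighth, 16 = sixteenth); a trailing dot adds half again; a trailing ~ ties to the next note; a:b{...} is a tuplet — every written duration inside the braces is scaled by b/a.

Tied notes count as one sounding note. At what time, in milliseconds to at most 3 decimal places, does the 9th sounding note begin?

1. 0.0ms @ 0 + 191.54ms (4/7)
2. 191.54ms @ 4/7 + 191.54ms (4/7)
3. 383.081ms @ 8/7 + 191.54ms (4/7)
4. 574.621ms @ 12/7 + 191.54ms (4/7)
5. 766.161ms @ 16/7 + 191.54ms (4/7)
6. 957.702ms @ 20/7 + 191.54ms (4/7)
7. 1149.242ms @ 24/7 + 191.54ms (4/7)
8. 1340.782ms @ 4 + 1005.587ms (3)
9. 2346.369ms @ 7 + 251.397ms (3/4)
10. 2597.765ms @ 31/4 + 83.799ms (1/4)

note 9 onset = 7b = 2346.369ms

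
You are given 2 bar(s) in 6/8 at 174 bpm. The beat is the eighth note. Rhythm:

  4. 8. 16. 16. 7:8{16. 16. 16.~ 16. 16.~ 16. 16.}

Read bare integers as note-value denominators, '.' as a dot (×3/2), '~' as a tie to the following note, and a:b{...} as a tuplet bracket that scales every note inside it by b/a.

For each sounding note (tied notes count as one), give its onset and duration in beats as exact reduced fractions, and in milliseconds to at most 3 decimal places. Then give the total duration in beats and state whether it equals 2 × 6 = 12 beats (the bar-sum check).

1) 0.0ms=0b +1034.483ms=3b
2) 1034.483ms=3b +517.241ms=3/2b
3) 1551.724ms=9/2b +258.621ms=3/4b
4) 1810.345ms=21/4b +258.621ms=3/4b
5) 2068.966ms=6b +295.567ms=6/7b
6) 2364.532ms=48/7b +295.567ms=6/7b
7) 2660.099ms=54/7b +591.133ms=12/7b
8) 3251.232ms=66/7b +591.133ms=12/7b
9) 3842.365ms=78/7b +295.567ms=6/7b
Σ=12b of 12 (174bpm 6/8) — PASS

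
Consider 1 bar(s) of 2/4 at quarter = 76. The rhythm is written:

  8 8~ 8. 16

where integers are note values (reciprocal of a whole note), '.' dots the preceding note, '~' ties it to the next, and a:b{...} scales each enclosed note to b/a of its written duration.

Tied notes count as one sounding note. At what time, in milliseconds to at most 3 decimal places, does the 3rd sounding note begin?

note 3 onset = 7/4b = 1381.579ms

1. 0.0ms @ 0 + 394.737ms (1/2)
2. 394.737ms @ 1/2 + 986.842ms (5/4)
3. 1381.579ms @ 7/4 + 197.368ms (1/4)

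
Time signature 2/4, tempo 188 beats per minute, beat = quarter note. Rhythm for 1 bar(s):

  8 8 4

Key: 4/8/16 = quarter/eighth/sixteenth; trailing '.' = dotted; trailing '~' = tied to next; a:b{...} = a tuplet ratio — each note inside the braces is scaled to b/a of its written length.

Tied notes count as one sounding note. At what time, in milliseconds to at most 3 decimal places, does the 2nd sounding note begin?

1. 0.0ms @ 0 + 159.574ms (1/2)
2. 159.574ms @ 1/2 + 159.574ms (1/2)
3. 319.149ms @ 1 + 319.149ms (1)

note 2 onset = 1/2b = 159.574ms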